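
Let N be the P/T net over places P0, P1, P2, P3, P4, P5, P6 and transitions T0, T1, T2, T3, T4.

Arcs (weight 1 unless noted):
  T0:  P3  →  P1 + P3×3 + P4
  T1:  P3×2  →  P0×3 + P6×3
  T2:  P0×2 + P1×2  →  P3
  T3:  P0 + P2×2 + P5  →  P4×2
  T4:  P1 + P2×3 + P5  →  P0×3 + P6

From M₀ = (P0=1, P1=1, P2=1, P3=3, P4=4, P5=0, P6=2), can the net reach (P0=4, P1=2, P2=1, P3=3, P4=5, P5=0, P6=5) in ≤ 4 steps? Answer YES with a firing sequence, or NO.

YES — reachable via ⟨T0, T1⟩ (2 firings)

step 1: fire T0:  (P0=1, P1=1, P2=1, P3=3, P4=4, P5=0, P6=2) → (P0=1, P1=2, P2=1, P3=5, P4=5, P5=0, P6=2)
step 2: fire T1:  (P0=1, P1=2, P2=1, P3=5, P4=5, P5=0, P6=2) → (P0=4, P1=2, P2=1, P3=3, P4=5, P5=0, P6=5)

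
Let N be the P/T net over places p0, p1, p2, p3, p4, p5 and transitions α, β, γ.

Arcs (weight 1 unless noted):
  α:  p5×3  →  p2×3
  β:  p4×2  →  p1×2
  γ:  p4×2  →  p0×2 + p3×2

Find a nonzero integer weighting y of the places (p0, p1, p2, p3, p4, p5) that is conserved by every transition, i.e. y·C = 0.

y = (p0:1, p1:0, p2:0, p3:-1, p4:0, p5:0)

Incidence matrix C (rows=places, cols=transitions):
        α    β    γ
   p0   0    0    2
   p1   0    2    0
   p2   3    0    0
   p3   0    0    2
   p4   0   -2   -2
   p5  -3    0    0

Candidate y = [1, 0, 0, -1, 0, 0]; check y·C column-wise:
  col α: 1·0 + 0·3 + -1·0 + 0·-3 = 0
  col β: 1·0 + 0·2 + -1·0 + 0·-2 = 0
  col γ: 1·2 + -1·2 + 0·-2 = 0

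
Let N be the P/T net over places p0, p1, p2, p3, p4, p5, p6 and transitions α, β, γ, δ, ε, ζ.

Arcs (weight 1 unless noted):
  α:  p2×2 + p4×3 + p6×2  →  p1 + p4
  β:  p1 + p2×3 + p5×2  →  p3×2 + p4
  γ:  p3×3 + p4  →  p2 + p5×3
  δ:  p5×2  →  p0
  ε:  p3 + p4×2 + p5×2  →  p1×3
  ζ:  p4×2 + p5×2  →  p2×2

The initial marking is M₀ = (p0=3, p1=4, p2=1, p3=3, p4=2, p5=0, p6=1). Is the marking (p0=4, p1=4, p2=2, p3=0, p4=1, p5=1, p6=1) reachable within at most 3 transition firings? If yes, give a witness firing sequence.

YES — reachable via ⟨γ, δ⟩ (2 firings)

step 1: fire γ:  (p0=3, p1=4, p2=1, p3=3, p4=2, p5=0, p6=1) → (p0=3, p1=4, p2=2, p3=0, p4=1, p5=3, p6=1)
step 2: fire δ:  (p0=3, p1=4, p2=2, p3=0, p4=1, p5=3, p6=1) → (p0=4, p1=4, p2=2, p3=0, p4=1, p5=1, p6=1)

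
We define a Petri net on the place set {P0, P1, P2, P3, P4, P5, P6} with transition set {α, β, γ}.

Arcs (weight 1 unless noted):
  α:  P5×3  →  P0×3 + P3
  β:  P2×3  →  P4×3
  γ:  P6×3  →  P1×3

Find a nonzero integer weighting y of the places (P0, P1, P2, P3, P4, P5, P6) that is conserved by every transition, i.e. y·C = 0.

y = (P0:1, P1:0, P2:0, P3:-3, P4:0, P5:0, P6:0)

Incidence matrix C (rows=places, cols=transitions):
        α    β    γ
   P0   3    0    0
   P1   0    0    3
   P2   0   -3    0
   P3   1    0    0
   P4   0    3    0
   P5  -3    0    0
   P6   0    0   -3

Candidate y = [1, 0, 0, -3, 0, 0, 0]; check y·C column-wise:
  col α: 1·3 + -3·1 + 0·-3 = 0
  col β: 1·0 + 0·-3 + -3·0 + 0·3 = 0
  col γ: 1·0 + 0·3 + -3·0 + 0·-3 = 0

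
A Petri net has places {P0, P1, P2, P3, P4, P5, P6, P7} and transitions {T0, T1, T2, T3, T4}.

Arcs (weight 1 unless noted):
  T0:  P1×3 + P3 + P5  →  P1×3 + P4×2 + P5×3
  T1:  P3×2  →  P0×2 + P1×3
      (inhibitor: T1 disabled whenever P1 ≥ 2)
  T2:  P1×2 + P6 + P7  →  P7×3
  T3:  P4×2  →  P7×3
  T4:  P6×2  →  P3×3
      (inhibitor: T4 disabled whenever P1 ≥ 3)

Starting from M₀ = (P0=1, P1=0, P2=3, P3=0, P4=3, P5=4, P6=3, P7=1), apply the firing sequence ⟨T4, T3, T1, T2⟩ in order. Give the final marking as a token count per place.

step 1: fire T4:  (P0=1, P1=0, P2=3, P3=0, P4=3, P5=4, P6=3, P7=1) → (P0=1, P1=0, P2=3, P3=3, P4=3, P5=4, P6=1, P7=1)
step 2: fire T3:  (P0=1, P1=0, P2=3, P3=3, P4=3, P5=4, P6=1, P7=1) → (P0=1, P1=0, P2=3, P3=3, P4=1, P5=4, P6=1, P7=4)
step 3: fire T1:  (P0=1, P1=0, P2=3, P3=3, P4=1, P5=4, P6=1, P7=4) → (P0=3, P1=3, P2=3, P3=1, P4=1, P5=4, P6=1, P7=4)
step 4: fire T2:  (P0=3, P1=3, P2=3, P3=1, P4=1, P5=4, P6=1, P7=4) → (P0=3, P1=1, P2=3, P3=1, P4=1, P5=4, P6=0, P7=6)

(P0=3, P1=1, P2=3, P3=1, P4=1, P5=4, P6=0, P7=6)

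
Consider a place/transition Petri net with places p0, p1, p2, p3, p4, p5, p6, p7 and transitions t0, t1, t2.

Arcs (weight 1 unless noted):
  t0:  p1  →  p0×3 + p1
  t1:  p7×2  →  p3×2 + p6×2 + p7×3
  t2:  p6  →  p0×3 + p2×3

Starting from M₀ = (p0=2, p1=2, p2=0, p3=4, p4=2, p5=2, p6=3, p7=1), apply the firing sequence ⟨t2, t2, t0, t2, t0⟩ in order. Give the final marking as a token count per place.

step 1: fire t2:  (p0=2, p1=2, p2=0, p3=4, p4=2, p5=2, p6=3, p7=1) → (p0=5, p1=2, p2=3, p3=4, p4=2, p5=2, p6=2, p7=1)
step 2: fire t2:  (p0=5, p1=2, p2=3, p3=4, p4=2, p5=2, p6=2, p7=1) → (p0=8, p1=2, p2=6, p3=4, p4=2, p5=2, p6=1, p7=1)
step 3: fire t0:  (p0=8, p1=2, p2=6, p3=4, p4=2, p5=2, p6=1, p7=1) → (p0=11, p1=2, p2=6, p3=4, p4=2, p5=2, p6=1, p7=1)
step 4: fire t2:  (p0=11, p1=2, p2=6, p3=4, p4=2, p5=2, p6=1, p7=1) → (p0=14, p1=2, p2=9, p3=4, p4=2, p5=2, p6=0, p7=1)
step 5: fire t0:  (p0=14, p1=2, p2=9, p3=4, p4=2, p5=2, p6=0, p7=1) → (p0=17, p1=2, p2=9, p3=4, p4=2, p5=2, p6=0, p7=1)

(p0=17, p1=2, p2=9, p3=4, p4=2, p5=2, p6=0, p7=1)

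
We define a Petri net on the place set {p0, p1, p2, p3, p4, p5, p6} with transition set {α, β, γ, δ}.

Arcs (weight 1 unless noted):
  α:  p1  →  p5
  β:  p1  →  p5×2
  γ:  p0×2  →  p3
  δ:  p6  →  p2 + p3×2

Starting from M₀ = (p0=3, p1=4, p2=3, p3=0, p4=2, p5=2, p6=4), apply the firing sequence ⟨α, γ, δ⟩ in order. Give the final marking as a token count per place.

step 1: fire α:  (p0=3, p1=4, p2=3, p3=0, p4=2, p5=2, p6=4) → (p0=3, p1=3, p2=3, p3=0, p4=2, p5=3, p6=4)
step 2: fire γ:  (p0=3, p1=3, p2=3, p3=0, p4=2, p5=3, p6=4) → (p0=1, p1=3, p2=3, p3=1, p4=2, p5=3, p6=4)
step 3: fire δ:  (p0=1, p1=3, p2=3, p3=1, p4=2, p5=3, p6=4) → (p0=1, p1=3, p2=4, p3=3, p4=2, p5=3, p6=3)

(p0=1, p1=3, p2=4, p3=3, p4=2, p5=3, p6=3)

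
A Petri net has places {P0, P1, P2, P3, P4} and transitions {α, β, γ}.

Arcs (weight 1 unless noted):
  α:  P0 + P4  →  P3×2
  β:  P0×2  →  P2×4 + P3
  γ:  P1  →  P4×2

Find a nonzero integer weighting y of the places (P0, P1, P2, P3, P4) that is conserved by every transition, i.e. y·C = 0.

Incidence matrix C (rows=places, cols=transitions):
        α    β    γ
   P0  -1   -2    0
   P1   0    0   -1
   P2   0    4    0
   P3   2    1    0
   P4  -1    0    2

Candidate y = [8, 0, 3, 4, 0]; check y·C column-wise:
  col α: 8·-1 + 3·0 + 4·2 + 0·-1 = 0
  col β: 8·-2 + 3·4 + 4·1 = 0
  col γ: 8·0 + 0·-1 + 3·0 + 4·0 + 0·2 = 0

y = (P0:8, P1:0, P2:3, P3:4, P4:0)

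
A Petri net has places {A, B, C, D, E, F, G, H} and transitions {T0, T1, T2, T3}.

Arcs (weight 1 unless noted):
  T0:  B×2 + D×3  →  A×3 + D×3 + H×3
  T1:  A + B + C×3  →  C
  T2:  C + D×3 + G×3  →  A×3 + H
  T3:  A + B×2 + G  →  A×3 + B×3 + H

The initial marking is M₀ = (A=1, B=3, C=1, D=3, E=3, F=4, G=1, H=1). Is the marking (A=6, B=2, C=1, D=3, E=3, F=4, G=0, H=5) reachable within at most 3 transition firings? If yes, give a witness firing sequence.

step 1: fire T3:  (A=1, B=3, C=1, D=3, E=3, F=4, G=1, H=1) → (A=3, B=4, C=1, D=3, E=3, F=4, G=0, H=2)
step 2: fire T0:  (A=3, B=4, C=1, D=3, E=3, F=4, G=0, H=2) → (A=6, B=2, C=1, D=3, E=3, F=4, G=0, H=5)

YES — reachable via ⟨T3, T0⟩ (2 firings)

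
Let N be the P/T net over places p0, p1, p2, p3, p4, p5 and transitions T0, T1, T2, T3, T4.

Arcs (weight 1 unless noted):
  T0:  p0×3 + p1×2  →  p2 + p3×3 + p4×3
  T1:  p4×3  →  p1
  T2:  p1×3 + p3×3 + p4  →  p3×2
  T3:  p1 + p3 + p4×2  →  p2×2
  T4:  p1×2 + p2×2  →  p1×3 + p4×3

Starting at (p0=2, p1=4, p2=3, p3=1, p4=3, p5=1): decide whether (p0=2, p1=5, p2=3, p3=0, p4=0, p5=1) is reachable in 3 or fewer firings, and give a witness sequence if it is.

depth 0: 1 marking
depth 1: 4 markings reached so far
depth 2: 6 markings reached so far
depth 3: 9 markings reached so far
target is not among the 9 markings reachable within 3 steps

NO — not reachable within 3 firings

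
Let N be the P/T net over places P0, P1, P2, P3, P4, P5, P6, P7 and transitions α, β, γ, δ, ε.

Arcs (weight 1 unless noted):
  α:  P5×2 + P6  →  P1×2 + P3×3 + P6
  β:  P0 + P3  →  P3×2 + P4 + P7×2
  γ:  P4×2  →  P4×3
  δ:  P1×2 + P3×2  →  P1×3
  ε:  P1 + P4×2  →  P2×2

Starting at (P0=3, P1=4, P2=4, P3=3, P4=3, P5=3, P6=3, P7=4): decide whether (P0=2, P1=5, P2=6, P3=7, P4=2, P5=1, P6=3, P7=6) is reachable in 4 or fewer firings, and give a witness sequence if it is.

YES — reachable via ⟨α, β, ε⟩ (3 firings)

step 1: fire α:  (P0=3, P1=4, P2=4, P3=3, P4=3, P5=3, P6=3, P7=4) → (P0=3, P1=6, P2=4, P3=6, P4=3, P5=1, P6=3, P7=4)
step 2: fire β:  (P0=3, P1=6, P2=4, P3=6, P4=3, P5=1, P6=3, P7=4) → (P0=2, P1=6, P2=4, P3=7, P4=4, P5=1, P6=3, P7=6)
step 3: fire ε:  (P0=2, P1=6, P2=4, P3=7, P4=4, P5=1, P6=3, P7=6) → (P0=2, P1=5, P2=6, P3=7, P4=2, P5=1, P6=3, P7=6)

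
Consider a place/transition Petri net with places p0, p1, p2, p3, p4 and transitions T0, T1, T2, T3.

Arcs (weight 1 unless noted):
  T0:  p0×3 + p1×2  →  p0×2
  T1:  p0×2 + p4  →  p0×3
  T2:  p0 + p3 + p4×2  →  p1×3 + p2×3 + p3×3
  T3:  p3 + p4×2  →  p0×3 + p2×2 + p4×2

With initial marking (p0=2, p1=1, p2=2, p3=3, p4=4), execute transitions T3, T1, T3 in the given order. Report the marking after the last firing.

(p0=9, p1=1, p2=6, p3=1, p4=3)

step 1: fire T3:  (p0=2, p1=1, p2=2, p3=3, p4=4) → (p0=5, p1=1, p2=4, p3=2, p4=4)
step 2: fire T1:  (p0=5, p1=1, p2=4, p3=2, p4=4) → (p0=6, p1=1, p2=4, p3=2, p4=3)
step 3: fire T3:  (p0=6, p1=1, p2=4, p3=2, p4=3) → (p0=9, p1=1, p2=6, p3=1, p4=3)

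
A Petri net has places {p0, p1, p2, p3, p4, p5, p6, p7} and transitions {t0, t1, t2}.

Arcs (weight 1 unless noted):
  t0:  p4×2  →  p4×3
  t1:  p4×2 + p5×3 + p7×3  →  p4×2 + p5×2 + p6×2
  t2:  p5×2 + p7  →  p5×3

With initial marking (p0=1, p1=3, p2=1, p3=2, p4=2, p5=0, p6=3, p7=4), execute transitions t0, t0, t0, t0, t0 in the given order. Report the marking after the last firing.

step 1: fire t0:  (p0=1, p1=3, p2=1, p3=2, p4=2, p5=0, p6=3, p7=4) → (p0=1, p1=3, p2=1, p3=2, p4=3, p5=0, p6=3, p7=4)
step 2: fire t0:  (p0=1, p1=3, p2=1, p3=2, p4=3, p5=0, p6=3, p7=4) → (p0=1, p1=3, p2=1, p3=2, p4=4, p5=0, p6=3, p7=4)
step 3: fire t0:  (p0=1, p1=3, p2=1, p3=2, p4=4, p5=0, p6=3, p7=4) → (p0=1, p1=3, p2=1, p3=2, p4=5, p5=0, p6=3, p7=4)
step 4: fire t0:  (p0=1, p1=3, p2=1, p3=2, p4=5, p5=0, p6=3, p7=4) → (p0=1, p1=3, p2=1, p3=2, p4=6, p5=0, p6=3, p7=4)
step 5: fire t0:  (p0=1, p1=3, p2=1, p3=2, p4=6, p5=0, p6=3, p7=4) → (p0=1, p1=3, p2=1, p3=2, p4=7, p5=0, p6=3, p7=4)

(p0=1, p1=3, p2=1, p3=2, p4=7, p5=0, p6=3, p7=4)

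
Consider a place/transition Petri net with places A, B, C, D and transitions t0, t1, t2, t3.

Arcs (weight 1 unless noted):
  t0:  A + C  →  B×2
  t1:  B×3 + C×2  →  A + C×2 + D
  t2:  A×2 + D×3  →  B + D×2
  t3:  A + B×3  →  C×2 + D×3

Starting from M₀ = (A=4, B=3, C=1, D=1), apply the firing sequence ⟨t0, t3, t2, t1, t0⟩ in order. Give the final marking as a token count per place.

step 1: fire t0:  (A=4, B=3, C=1, D=1) → (A=3, B=5, C=0, D=1)
step 2: fire t3:  (A=3, B=5, C=0, D=1) → (A=2, B=2, C=2, D=4)
step 3: fire t2:  (A=2, B=2, C=2, D=4) → (A=0, B=3, C=2, D=3)
step 4: fire t1:  (A=0, B=3, C=2, D=3) → (A=1, B=0, C=2, D=4)
step 5: fire t0:  (A=1, B=0, C=2, D=4) → (A=0, B=2, C=1, D=4)

(A=0, B=2, C=1, D=4)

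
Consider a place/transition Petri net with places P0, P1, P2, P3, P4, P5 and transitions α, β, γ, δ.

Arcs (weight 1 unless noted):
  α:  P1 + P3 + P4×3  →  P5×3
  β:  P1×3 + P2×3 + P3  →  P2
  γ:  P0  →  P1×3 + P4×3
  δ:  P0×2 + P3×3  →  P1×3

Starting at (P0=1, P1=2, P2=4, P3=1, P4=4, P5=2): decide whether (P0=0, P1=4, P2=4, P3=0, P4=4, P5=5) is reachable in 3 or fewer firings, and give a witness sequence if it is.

YES — reachable via ⟨α, γ⟩ (2 firings)

step 1: fire α:  (P0=1, P1=2, P2=4, P3=1, P4=4, P5=2) → (P0=1, P1=1, P2=4, P3=0, P4=1, P5=5)
step 2: fire γ:  (P0=1, P1=1, P2=4, P3=0, P4=1, P5=5) → (P0=0, P1=4, P2=4, P3=0, P4=4, P5=5)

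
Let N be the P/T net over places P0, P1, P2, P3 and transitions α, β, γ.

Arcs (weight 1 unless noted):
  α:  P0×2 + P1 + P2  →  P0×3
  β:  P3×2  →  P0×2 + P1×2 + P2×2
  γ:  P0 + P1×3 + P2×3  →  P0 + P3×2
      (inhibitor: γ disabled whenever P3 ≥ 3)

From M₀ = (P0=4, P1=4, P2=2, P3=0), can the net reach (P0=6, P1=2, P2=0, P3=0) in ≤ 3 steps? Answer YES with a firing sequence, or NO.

YES — reachable via ⟨α, α⟩ (2 firings)

step 1: fire α:  (P0=4, P1=4, P2=2, P3=0) → (P0=5, P1=3, P2=1, P3=0)
step 2: fire α:  (P0=5, P1=3, P2=1, P3=0) → (P0=6, P1=2, P2=0, P3=0)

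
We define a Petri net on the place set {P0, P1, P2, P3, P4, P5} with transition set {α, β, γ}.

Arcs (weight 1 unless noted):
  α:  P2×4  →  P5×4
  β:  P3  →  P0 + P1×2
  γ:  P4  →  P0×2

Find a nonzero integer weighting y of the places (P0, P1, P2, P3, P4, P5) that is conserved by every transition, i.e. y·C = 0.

y = (P0:0, P1:1, P2:0, P3:2, P4:0, P5:0)

Incidence matrix C (rows=places, cols=transitions):
        α    β    γ
   P0   0    1    2
   P1   0    2    0
   P2  -4    0    0
   P3   0   -1    0
   P4   0    0   -1
   P5   4    0    0

Candidate y = [0, 1, 0, 2, 0, 0]; check y·C column-wise:
  col α: 1·0 + 0·-4 + 2·0 + 0·4 = 0
  col β: 0·1 + 1·2 + 2·-1 = 0
  col γ: 0·2 + 1·0 + 2·0 + 0·-1 = 0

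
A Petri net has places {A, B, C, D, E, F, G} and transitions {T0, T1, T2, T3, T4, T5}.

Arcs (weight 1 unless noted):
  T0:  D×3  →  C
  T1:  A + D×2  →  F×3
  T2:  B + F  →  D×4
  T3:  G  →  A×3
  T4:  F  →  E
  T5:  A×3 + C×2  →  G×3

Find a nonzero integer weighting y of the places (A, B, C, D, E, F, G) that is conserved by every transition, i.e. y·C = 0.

Incidence matrix C (rows=places, cols=transitions):
       T0   T1   T2   T3   T4   T5
    A   0   -1    0    3    0   -3
    B   0    0   -1    0    0    0
    C   1    0    0    0    0   -2
    D  -3   -2    4    0    0    0
    E   0    0    0    0    1    0
    F   0    3   -1    0   -1    0
    G   0    0    0   -1    0    3

Candidate y = [1, 3, 3, 1, 1, 1, 3]; check y·C column-wise:
  col T0: 1·0 + 3·0 + 3·1 + 1·-3 + 1·0 + 1·0 + 3·0 = 0
  col T1: 1·-1 + 3·0 + 3·0 + 1·-2 + 1·0 + 1·3 + 3·0 = 0
  col T2: 1·0 + 3·-1 + 3·0 + 1·4 + 1·0 + 1·-1 + 3·0 = 0
  col T3: 1·3 + 3·0 + 3·0 + 1·0 + 1·0 + 1·0 + 3·-1 = 0
  col T4: 1·0 + 3·0 + 3·0 + 1·0 + 1·1 + 1·-1 + 3·0 = 0
  col T5: 1·-3 + 3·0 + 3·-2 + 1·0 + 1·0 + 1·0 + 3·3 = 0

y = (A:1, B:3, C:3, D:1, E:1, F:1, G:3)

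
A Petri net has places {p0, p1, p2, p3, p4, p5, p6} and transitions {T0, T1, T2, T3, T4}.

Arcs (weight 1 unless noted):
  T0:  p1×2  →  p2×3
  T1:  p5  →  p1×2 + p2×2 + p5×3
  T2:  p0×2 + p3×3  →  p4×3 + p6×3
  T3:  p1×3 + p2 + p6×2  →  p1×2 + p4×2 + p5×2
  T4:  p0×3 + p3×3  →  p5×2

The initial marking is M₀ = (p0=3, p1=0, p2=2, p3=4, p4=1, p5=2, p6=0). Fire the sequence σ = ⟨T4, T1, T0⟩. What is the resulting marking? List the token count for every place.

(p0=0, p1=0, p2=7, p3=1, p4=1, p5=6, p6=0)

step 1: fire T4:  (p0=3, p1=0, p2=2, p3=4, p4=1, p5=2, p6=0) → (p0=0, p1=0, p2=2, p3=1, p4=1, p5=4, p6=0)
step 2: fire T1:  (p0=0, p1=0, p2=2, p3=1, p4=1, p5=4, p6=0) → (p0=0, p1=2, p2=4, p3=1, p4=1, p5=6, p6=0)
step 3: fire T0:  (p0=0, p1=2, p2=4, p3=1, p4=1, p5=6, p6=0) → (p0=0, p1=0, p2=7, p3=1, p4=1, p5=6, p6=0)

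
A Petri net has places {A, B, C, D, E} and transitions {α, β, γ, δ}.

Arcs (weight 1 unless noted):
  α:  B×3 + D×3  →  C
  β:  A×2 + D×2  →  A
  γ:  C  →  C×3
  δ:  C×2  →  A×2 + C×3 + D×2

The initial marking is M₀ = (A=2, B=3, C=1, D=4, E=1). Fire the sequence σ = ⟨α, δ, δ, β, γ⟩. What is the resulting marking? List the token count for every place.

step 1: fire α:  (A=2, B=3, C=1, D=4, E=1) → (A=2, B=0, C=2, D=1, E=1)
step 2: fire δ:  (A=2, B=0, C=2, D=1, E=1) → (A=4, B=0, C=3, D=3, E=1)
step 3: fire δ:  (A=4, B=0, C=3, D=3, E=1) → (A=6, B=0, C=4, D=5, E=1)
step 4: fire β:  (A=6, B=0, C=4, D=5, E=1) → (A=5, B=0, C=4, D=3, E=1)
step 5: fire γ:  (A=5, B=0, C=4, D=3, E=1) → (A=5, B=0, C=6, D=3, E=1)

(A=5, B=0, C=6, D=3, E=1)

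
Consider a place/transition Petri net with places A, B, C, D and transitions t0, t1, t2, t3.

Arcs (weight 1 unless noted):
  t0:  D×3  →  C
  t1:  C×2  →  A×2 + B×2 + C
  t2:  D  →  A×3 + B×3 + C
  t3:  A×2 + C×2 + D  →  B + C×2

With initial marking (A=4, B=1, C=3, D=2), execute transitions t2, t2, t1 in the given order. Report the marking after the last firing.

(A=12, B=9, C=4, D=0)

step 1: fire t2:  (A=4, B=1, C=3, D=2) → (A=7, B=4, C=4, D=1)
step 2: fire t2:  (A=7, B=4, C=4, D=1) → (A=10, B=7, C=5, D=0)
step 3: fire t1:  (A=10, B=7, C=5, D=0) → (A=12, B=9, C=4, D=0)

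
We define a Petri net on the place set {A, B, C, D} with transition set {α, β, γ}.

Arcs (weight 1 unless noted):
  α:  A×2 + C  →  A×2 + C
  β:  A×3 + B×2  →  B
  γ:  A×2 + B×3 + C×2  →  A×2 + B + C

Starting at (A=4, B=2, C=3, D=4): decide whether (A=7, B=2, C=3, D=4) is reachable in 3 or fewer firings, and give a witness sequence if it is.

depth 0: 1 marking
depth 1: 2 markings reached so far
depth 2: 2 markings reached so far
(frontier empty at depth 2; search complete)
target is not among the 2 markings reachable within 3 steps

NO — not reachable within 3 firings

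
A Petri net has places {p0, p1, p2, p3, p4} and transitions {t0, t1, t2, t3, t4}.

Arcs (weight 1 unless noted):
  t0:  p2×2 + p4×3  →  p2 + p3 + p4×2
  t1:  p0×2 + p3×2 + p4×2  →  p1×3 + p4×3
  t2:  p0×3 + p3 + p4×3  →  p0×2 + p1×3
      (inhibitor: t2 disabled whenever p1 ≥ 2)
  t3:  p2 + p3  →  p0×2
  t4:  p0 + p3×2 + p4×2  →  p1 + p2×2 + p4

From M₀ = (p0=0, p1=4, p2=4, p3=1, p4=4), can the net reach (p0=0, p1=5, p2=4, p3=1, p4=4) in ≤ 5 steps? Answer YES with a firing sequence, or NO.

depth 0: 1 marking
depth 1: 3 markings reached so far
depth 2: 5 markings reached so far
depth 3: 7 markings reached so far
depth 4: 10 markings reached so far
depth 5: 10 markings reached so far
(frontier empty at depth 5; search complete)
target is not among the 10 markings reachable within 5 steps

NO — not reachable within 5 firings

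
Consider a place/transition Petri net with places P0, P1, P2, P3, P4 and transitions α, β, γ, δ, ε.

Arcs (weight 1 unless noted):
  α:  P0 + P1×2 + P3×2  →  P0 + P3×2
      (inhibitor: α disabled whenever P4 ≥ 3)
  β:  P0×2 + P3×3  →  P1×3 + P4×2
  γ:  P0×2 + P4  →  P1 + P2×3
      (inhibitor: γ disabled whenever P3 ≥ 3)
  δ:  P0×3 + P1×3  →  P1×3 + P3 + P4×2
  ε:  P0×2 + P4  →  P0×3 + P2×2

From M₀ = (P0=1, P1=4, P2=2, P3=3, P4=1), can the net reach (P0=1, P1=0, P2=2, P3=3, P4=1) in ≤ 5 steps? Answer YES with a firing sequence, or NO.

step 1: fire α:  (P0=1, P1=4, P2=2, P3=3, P4=1) → (P0=1, P1=2, P2=2, P3=3, P4=1)
step 2: fire α:  (P0=1, P1=2, P2=2, P3=3, P4=1) → (P0=1, P1=0, P2=2, P3=3, P4=1)

YES — reachable via ⟨α, α⟩ (2 firings)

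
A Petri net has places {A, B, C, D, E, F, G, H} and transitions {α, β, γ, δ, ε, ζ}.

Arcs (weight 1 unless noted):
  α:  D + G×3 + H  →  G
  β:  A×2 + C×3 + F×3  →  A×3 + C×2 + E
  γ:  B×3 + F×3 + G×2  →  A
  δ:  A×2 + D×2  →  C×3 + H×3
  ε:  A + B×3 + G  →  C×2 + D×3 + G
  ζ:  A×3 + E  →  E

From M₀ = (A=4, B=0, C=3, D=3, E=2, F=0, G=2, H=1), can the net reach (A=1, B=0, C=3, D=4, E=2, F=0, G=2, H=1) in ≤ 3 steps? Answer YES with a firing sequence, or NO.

NO — not reachable within 3 firings

depth 0: 1 marking
depth 1: 3 markings reached so far
depth 2: 3 markings reached so far
(frontier empty at depth 2; search complete)
target is not among the 3 markings reachable within 3 steps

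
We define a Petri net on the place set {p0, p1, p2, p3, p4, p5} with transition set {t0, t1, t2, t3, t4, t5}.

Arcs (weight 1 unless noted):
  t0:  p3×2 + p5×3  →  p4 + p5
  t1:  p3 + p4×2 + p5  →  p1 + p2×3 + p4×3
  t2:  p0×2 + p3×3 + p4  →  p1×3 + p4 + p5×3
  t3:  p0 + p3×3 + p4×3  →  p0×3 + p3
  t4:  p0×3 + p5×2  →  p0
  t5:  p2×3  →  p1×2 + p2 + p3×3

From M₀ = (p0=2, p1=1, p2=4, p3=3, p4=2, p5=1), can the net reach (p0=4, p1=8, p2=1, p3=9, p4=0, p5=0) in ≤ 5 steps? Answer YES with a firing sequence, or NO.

YES — reachable via ⟨t1, t5, t3, t5, t5⟩ (5 firings)

step 1: fire t1:  (p0=2, p1=1, p2=4, p3=3, p4=2, p5=1) → (p0=2, p1=2, p2=7, p3=2, p4=3, p5=0)
step 2: fire t5:  (p0=2, p1=2, p2=7, p3=2, p4=3, p5=0) → (p0=2, p1=4, p2=5, p3=5, p4=3, p5=0)
step 3: fire t3:  (p0=2, p1=4, p2=5, p3=5, p4=3, p5=0) → (p0=4, p1=4, p2=5, p3=3, p4=0, p5=0)
step 4: fire t5:  (p0=4, p1=4, p2=5, p3=3, p4=0, p5=0) → (p0=4, p1=6, p2=3, p3=6, p4=0, p5=0)
step 5: fire t5:  (p0=4, p1=6, p2=3, p3=6, p4=0, p5=0) → (p0=4, p1=8, p2=1, p3=9, p4=0, p5=0)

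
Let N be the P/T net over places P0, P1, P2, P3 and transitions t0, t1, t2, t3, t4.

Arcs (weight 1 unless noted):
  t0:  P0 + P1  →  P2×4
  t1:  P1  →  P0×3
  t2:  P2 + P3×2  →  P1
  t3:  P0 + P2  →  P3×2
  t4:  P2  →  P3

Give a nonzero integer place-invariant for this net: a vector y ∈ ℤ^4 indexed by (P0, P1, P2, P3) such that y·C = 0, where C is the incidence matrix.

Incidence matrix C (rows=places, cols=transitions):
       t0   t1   t2   t3   t4
   P0  -1    3    0   -1    0
   P1  -1   -1    1    0    0
   P2   4    0   -1   -1   -1
   P3   0    0   -2    2    1

Candidate y = [1, 3, 1, 1]; check y·C column-wise:
  col t0: 1·-1 + 3·-1 + 1·4 + 1·0 = 0
  col t1: 1·3 + 3·-1 + 1·0 + 1·0 = 0
  col t2: 1·0 + 3·1 + 1·-1 + 1·-2 = 0
  col t3: 1·-1 + 3·0 + 1·-1 + 1·2 = 0
  col t4: 1·0 + 3·0 + 1·-1 + 1·1 = 0

y = (P0:1, P1:3, P2:1, P3:1)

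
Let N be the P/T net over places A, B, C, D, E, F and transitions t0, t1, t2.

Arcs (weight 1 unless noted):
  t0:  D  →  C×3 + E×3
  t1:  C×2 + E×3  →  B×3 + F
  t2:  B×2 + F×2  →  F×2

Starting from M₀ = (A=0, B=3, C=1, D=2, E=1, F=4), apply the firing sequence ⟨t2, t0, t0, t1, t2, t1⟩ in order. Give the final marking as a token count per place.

step 1: fire t2:  (A=0, B=3, C=1, D=2, E=1, F=4) → (A=0, B=1, C=1, D=2, E=1, F=4)
step 2: fire t0:  (A=0, B=1, C=1, D=2, E=1, F=4) → (A=0, B=1, C=4, D=1, E=4, F=4)
step 3: fire t0:  (A=0, B=1, C=4, D=1, E=4, F=4) → (A=0, B=1, C=7, D=0, E=7, F=4)
step 4: fire t1:  (A=0, B=1, C=7, D=0, E=7, F=4) → (A=0, B=4, C=5, D=0, E=4, F=5)
step 5: fire t2:  (A=0, B=4, C=5, D=0, E=4, F=5) → (A=0, B=2, C=5, D=0, E=4, F=5)
step 6: fire t1:  (A=0, B=2, C=5, D=0, E=4, F=5) → (A=0, B=5, C=3, D=0, E=1, F=6)

(A=0, B=5, C=3, D=0, E=1, F=6)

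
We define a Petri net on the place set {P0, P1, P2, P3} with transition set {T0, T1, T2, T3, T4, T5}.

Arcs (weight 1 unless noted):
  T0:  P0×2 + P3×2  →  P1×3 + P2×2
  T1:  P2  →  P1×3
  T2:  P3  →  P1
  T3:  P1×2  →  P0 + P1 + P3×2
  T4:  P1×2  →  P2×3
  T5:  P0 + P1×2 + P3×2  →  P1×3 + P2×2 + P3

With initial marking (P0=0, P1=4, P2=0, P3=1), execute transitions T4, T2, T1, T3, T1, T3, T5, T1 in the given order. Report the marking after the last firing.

step 1: fire T4:  (P0=0, P1=4, P2=0, P3=1) → (P0=0, P1=2, P2=3, P3=1)
step 2: fire T2:  (P0=0, P1=2, P2=3, P3=1) → (P0=0, P1=3, P2=3, P3=0)
step 3: fire T1:  (P0=0, P1=3, P2=3, P3=0) → (P0=0, P1=6, P2=2, P3=0)
step 4: fire T3:  (P0=0, P1=6, P2=2, P3=0) → (P0=1, P1=5, P2=2, P3=2)
step 5: fire T1:  (P0=1, P1=5, P2=2, P3=2) → (P0=1, P1=8, P2=1, P3=2)
step 6: fire T3:  (P0=1, P1=8, P2=1, P3=2) → (P0=2, P1=7, P2=1, P3=4)
step 7: fire T5:  (P0=2, P1=7, P2=1, P3=4) → (P0=1, P1=8, P2=3, P3=3)
step 8: fire T1:  (P0=1, P1=8, P2=3, P3=3) → (P0=1, P1=11, P2=2, P3=3)

(P0=1, P1=11, P2=2, P3=3)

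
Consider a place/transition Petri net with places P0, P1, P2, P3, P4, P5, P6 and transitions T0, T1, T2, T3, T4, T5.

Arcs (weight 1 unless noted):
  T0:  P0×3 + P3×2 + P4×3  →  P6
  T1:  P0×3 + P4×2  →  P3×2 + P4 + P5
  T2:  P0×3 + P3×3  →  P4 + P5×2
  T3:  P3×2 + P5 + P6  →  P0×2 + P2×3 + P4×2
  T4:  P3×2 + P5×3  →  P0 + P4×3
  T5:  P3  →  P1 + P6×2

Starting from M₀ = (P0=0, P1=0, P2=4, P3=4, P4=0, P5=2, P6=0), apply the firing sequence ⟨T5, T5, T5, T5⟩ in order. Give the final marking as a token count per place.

(P0=0, P1=4, P2=4, P3=0, P4=0, P5=2, P6=8)

step 1: fire T5:  (P0=0, P1=0, P2=4, P3=4, P4=0, P5=2, P6=0) → (P0=0, P1=1, P2=4, P3=3, P4=0, P5=2, P6=2)
step 2: fire T5:  (P0=0, P1=1, P2=4, P3=3, P4=0, P5=2, P6=2) → (P0=0, P1=2, P2=4, P3=2, P4=0, P5=2, P6=4)
step 3: fire T5:  (P0=0, P1=2, P2=4, P3=2, P4=0, P5=2, P6=4) → (P0=0, P1=3, P2=4, P3=1, P4=0, P5=2, P6=6)
step 4: fire T5:  (P0=0, P1=3, P2=4, P3=1, P4=0, P5=2, P6=6) → (P0=0, P1=4, P2=4, P3=0, P4=0, P5=2, P6=8)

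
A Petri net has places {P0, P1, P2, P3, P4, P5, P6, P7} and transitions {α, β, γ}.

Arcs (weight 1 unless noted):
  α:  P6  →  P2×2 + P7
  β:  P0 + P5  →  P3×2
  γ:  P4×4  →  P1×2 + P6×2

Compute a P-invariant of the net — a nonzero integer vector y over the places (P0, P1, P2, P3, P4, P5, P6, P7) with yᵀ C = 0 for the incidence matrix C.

Incidence matrix C (rows=places, cols=transitions):
        α    β    γ
   P0   0   -1    0
   P1   0    0    2
   P2   2    0    0
   P3   0    2    0
   P4   0    0   -4
   P5   0   -1    0
   P6  -1    0    2
   P7   1    0    0

Candidate y = [2, 0, 0, 1, 0, 0, 0, 0]; check y·C column-wise:
  col α: 2·0 + 0·2 + 1·0 + 0·-1 + 0·1 = 0
  col β: 2·-1 + 1·2 + 0·-1 = 0
  col γ: 2·0 + 0·2 + 1·0 + 0·-4 + 0·2 = 0

y = (P0:2, P1:0, P2:0, P3:1, P4:0, P5:0, P6:0, P7:0)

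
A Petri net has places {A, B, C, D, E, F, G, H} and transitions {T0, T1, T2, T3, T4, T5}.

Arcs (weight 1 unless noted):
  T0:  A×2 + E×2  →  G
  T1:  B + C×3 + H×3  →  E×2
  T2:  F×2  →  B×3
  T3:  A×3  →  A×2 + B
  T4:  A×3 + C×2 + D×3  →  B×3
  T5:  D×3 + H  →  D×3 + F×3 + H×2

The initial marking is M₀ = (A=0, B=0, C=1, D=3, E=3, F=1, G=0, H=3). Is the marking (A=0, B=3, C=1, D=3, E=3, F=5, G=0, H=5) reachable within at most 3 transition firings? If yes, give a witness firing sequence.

YES — reachable via ⟨T5, T2, T5⟩ (3 firings)

step 1: fire T5:  (A=0, B=0, C=1, D=3, E=3, F=1, G=0, H=3) → (A=0, B=0, C=1, D=3, E=3, F=4, G=0, H=4)
step 2: fire T2:  (A=0, B=0, C=1, D=3, E=3, F=4, G=0, H=4) → (A=0, B=3, C=1, D=3, E=3, F=2, G=0, H=4)
step 3: fire T5:  (A=0, B=3, C=1, D=3, E=3, F=2, G=0, H=4) → (A=0, B=3, C=1, D=3, E=3, F=5, G=0, H=5)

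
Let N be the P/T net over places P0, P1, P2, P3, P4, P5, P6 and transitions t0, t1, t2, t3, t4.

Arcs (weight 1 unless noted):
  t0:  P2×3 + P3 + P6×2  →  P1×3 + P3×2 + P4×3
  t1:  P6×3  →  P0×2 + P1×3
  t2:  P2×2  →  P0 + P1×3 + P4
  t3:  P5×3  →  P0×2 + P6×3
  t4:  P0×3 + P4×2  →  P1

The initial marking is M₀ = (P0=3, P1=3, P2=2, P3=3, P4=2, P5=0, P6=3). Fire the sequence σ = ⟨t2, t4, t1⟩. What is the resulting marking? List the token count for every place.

step 1: fire t2:  (P0=3, P1=3, P2=2, P3=3, P4=2, P5=0, P6=3) → (P0=4, P1=6, P2=0, P3=3, P4=3, P5=0, P6=3)
step 2: fire t4:  (P0=4, P1=6, P2=0, P3=3, P4=3, P5=0, P6=3) → (P0=1, P1=7, P2=0, P3=3, P4=1, P5=0, P6=3)
step 3: fire t1:  (P0=1, P1=7, P2=0, P3=3, P4=1, P5=0, P6=3) → (P0=3, P1=10, P2=0, P3=3, P4=1, P5=0, P6=0)

(P0=3, P1=10, P2=0, P3=3, P4=1, P5=0, P6=0)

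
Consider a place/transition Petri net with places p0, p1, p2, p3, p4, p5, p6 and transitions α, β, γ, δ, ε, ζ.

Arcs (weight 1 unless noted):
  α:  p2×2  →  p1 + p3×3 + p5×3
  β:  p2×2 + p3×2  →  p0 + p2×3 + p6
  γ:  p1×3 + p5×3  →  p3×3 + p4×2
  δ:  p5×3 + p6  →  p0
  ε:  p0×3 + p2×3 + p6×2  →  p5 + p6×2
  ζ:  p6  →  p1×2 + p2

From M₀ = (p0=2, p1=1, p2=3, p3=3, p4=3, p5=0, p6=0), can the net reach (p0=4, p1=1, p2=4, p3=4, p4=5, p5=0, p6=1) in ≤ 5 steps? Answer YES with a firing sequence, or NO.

depth 0: 1 marking
depth 1: 3 markings reached so far
depth 2: 5 markings reached so far
depth 3: 9 markings reached so far
depth 4: 18 markings reached so far
depth 5: 32 markings reached so far
target is not among the 32 markings reachable within 5 steps

NO — not reachable within 5 firings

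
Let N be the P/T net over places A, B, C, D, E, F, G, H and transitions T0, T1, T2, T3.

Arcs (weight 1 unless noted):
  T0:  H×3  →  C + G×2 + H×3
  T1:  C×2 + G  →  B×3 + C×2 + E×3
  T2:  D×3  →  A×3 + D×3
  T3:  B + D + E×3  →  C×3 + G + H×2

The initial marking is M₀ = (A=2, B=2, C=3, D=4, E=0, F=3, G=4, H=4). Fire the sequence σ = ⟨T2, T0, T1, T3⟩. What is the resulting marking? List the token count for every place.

(A=5, B=4, C=7, D=3, E=0, F=3, G=6, H=6)

step 1: fire T2:  (A=2, B=2, C=3, D=4, E=0, F=3, G=4, H=4) → (A=5, B=2, C=3, D=4, E=0, F=3, G=4, H=4)
step 2: fire T0:  (A=5, B=2, C=3, D=4, E=0, F=3, G=4, H=4) → (A=5, B=2, C=4, D=4, E=0, F=3, G=6, H=4)
step 3: fire T1:  (A=5, B=2, C=4, D=4, E=0, F=3, G=6, H=4) → (A=5, B=5, C=4, D=4, E=3, F=3, G=5, H=4)
step 4: fire T3:  (A=5, B=5, C=4, D=4, E=3, F=3, G=5, H=4) → (A=5, B=4, C=7, D=3, E=0, F=3, G=6, H=6)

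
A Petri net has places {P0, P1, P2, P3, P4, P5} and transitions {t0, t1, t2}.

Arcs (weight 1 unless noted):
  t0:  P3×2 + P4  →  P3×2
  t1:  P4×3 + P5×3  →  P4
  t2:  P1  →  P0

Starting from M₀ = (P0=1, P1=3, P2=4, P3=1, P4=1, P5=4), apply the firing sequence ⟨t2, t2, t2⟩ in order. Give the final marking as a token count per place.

(P0=4, P1=0, P2=4, P3=1, P4=1, P5=4)

step 1: fire t2:  (P0=1, P1=3, P2=4, P3=1, P4=1, P5=4) → (P0=2, P1=2, P2=4, P3=1, P4=1, P5=4)
step 2: fire t2:  (P0=2, P1=2, P2=4, P3=1, P4=1, P5=4) → (P0=3, P1=1, P2=4, P3=1, P4=1, P5=4)
step 3: fire t2:  (P0=3, P1=1, P2=4, P3=1, P4=1, P5=4) → (P0=4, P1=0, P2=4, P3=1, P4=1, P5=4)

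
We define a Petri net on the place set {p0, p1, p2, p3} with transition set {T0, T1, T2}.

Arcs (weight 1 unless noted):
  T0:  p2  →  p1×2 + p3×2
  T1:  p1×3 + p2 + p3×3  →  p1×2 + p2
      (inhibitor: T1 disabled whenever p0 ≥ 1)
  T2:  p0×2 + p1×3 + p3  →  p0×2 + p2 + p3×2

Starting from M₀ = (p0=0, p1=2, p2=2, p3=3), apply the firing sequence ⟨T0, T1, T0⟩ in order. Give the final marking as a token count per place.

(p0=0, p1=5, p2=0, p3=4)

step 1: fire T0:  (p0=0, p1=2, p2=2, p3=3) → (p0=0, p1=4, p2=1, p3=5)
step 2: fire T1:  (p0=0, p1=4, p2=1, p3=5) → (p0=0, p1=3, p2=1, p3=2)
step 3: fire T0:  (p0=0, p1=3, p2=1, p3=2) → (p0=0, p1=5, p2=0, p3=4)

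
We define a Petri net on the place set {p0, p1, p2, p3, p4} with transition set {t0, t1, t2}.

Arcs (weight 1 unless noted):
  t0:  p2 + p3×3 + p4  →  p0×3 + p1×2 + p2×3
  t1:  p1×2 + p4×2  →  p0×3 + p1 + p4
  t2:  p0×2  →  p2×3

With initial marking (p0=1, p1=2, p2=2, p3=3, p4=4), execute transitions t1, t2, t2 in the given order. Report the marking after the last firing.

(p0=0, p1=1, p2=8, p3=3, p4=3)

step 1: fire t1:  (p0=1, p1=2, p2=2, p3=3, p4=4) → (p0=4, p1=1, p2=2, p3=3, p4=3)
step 2: fire t2:  (p0=4, p1=1, p2=2, p3=3, p4=3) → (p0=2, p1=1, p2=5, p3=3, p4=3)
step 3: fire t2:  (p0=2, p1=1, p2=5, p3=3, p4=3) → (p0=0, p1=1, p2=8, p3=3, p4=3)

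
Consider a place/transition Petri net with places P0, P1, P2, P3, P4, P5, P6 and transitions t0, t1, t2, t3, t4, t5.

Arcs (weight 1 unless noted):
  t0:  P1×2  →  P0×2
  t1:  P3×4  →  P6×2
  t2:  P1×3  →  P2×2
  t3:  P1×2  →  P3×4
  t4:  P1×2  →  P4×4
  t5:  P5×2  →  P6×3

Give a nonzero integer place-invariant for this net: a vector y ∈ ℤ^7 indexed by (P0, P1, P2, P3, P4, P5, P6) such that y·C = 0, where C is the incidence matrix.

y = (P0:2, P1:2, P2:3, P3:1, P4:1, P5:3, P6:2)

Incidence matrix C (rows=places, cols=transitions):
       t0   t1   t2   t3   t4   t5
   P0   2    0    0    0    0    0
   P1  -2    0   -3   -2   -2    0
   P2   0    0    2    0    0    0
   P3   0   -4    0    4    0    0
   P4   0    0    0    0    4    0
   P5   0    0    0    0    0   -2
   P6   0    2    0    0    0    3

Candidate y = [2, 2, 3, 1, 1, 3, 2]; check y·C column-wise:
  col t0: 2·2 + 2·-2 + 3·0 + 1·0 + 1·0 + 3·0 + 2·0 = 0
  col t1: 2·0 + 2·0 + 3·0 + 1·-4 + 1·0 + 3·0 + 2·2 = 0
  col t2: 2·0 + 2·-3 + 3·2 + 1·0 + 1·0 + 3·0 + 2·0 = 0
  col t3: 2·0 + 2·-2 + 3·0 + 1·4 + 1·0 + 3·0 + 2·0 = 0
  col t4: 2·0 + 2·-2 + 3·0 + 1·0 + 1·4 + 3·0 + 2·0 = 0
  col t5: 2·0 + 2·0 + 3·0 + 1·0 + 1·0 + 3·-2 + 2·3 = 0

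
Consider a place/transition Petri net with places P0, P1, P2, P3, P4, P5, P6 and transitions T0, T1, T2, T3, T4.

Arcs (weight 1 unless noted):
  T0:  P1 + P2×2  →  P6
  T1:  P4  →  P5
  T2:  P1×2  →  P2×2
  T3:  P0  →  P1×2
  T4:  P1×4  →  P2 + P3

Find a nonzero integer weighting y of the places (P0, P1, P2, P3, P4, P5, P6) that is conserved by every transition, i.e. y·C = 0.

Incidence matrix C (rows=places, cols=transitions):
       T0   T1   T2   T3   T4
   P0   0    0    0   -1    0
   P1  -1    0   -2    2   -4
   P2  -2    0    2    0    1
   P3   0    0    0    0    1
   P4   0   -1    0    0    0
   P5   0    1    0    0    0
   P6   1    0    0    0    0

Candidate y = [0, 0, 0, 0, 1, 1, 0]; check y·C column-wise:
  col T0: 0·-1 + 0·-2 + 1·0 + 1·0 + 0·1 = 0
  col T1: 1·-1 + 1·1 = 0
  col T2: 0·-2 + 0·2 + 1·0 + 1·0 = 0
  col T3: 0·-1 + 0·2 + 1·0 + 1·0 = 0
  col T4: 0·-4 + 0·1 + 0·1 + 1·0 + 1·0 = 0

y = (P0:0, P1:0, P2:0, P3:0, P4:1, P5:1, P6:0)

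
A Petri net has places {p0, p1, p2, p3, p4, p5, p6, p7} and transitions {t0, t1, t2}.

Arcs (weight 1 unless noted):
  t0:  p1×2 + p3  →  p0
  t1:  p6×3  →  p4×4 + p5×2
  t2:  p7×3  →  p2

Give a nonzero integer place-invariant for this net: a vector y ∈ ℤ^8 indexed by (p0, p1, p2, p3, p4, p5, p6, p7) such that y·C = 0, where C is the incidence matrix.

y = (p0:2, p1:1, p2:0, p3:0, p4:0, p5:0, p6:0, p7:0)

Incidence matrix C (rows=places, cols=transitions):
       t0   t1   t2
   p0   1    0    0
   p1  -2    0    0
   p2   0    0    1
   p3  -1    0    0
   p4   0    4    0
   p5   0    2    0
   p6   0   -3    0
   p7   0    0   -3

Candidate y = [2, 1, 0, 0, 0, 0, 0, 0]; check y·C column-wise:
  col t0: 2·1 + 1·-2 + 0·-1 = 0
  col t1: 2·0 + 1·0 + 0·4 + 0·2 + 0·-3 = 0
  col t2: 2·0 + 1·0 + 0·1 + 0·-3 = 0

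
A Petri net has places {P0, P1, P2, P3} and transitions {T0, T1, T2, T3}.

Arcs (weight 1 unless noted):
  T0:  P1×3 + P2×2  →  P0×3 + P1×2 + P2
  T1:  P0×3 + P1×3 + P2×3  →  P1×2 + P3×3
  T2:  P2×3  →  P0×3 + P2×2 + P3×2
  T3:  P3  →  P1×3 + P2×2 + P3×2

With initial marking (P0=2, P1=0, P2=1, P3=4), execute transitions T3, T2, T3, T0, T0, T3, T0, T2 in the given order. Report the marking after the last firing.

step 1: fire T3:  (P0=2, P1=0, P2=1, P3=4) → (P0=2, P1=3, P2=3, P3=5)
step 2: fire T2:  (P0=2, P1=3, P2=3, P3=5) → (P0=5, P1=3, P2=2, P3=7)
step 3: fire T3:  (P0=5, P1=3, P2=2, P3=7) → (P0=5, P1=6, P2=4, P3=8)
step 4: fire T0:  (P0=5, P1=6, P2=4, P3=8) → (P0=8, P1=5, P2=3, P3=8)
step 5: fire T0:  (P0=8, P1=5, P2=3, P3=8) → (P0=11, P1=4, P2=2, P3=8)
step 6: fire T3:  (P0=11, P1=4, P2=2, P3=8) → (P0=11, P1=7, P2=4, P3=9)
step 7: fire T0:  (P0=11, P1=7, P2=4, P3=9) → (P0=14, P1=6, P2=3, P3=9)
step 8: fire T2:  (P0=14, P1=6, P2=3, P3=9) → (P0=17, P1=6, P2=2, P3=11)

(P0=17, P1=6, P2=2, P3=11)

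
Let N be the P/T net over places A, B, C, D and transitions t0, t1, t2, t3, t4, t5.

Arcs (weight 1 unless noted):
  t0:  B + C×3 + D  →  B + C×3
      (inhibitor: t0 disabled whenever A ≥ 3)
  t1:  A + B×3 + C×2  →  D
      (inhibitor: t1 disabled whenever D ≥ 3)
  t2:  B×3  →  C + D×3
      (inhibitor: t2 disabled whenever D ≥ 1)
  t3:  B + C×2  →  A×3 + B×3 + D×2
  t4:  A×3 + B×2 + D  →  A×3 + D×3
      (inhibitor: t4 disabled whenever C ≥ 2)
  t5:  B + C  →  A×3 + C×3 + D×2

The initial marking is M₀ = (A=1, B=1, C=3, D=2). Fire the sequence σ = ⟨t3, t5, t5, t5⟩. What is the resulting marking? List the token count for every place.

(A=13, B=0, C=7, D=10)

step 1: fire t3:  (A=1, B=1, C=3, D=2) → (A=4, B=3, C=1, D=4)
step 2: fire t5:  (A=4, B=3, C=1, D=4) → (A=7, B=2, C=3, D=6)
step 3: fire t5:  (A=7, B=2, C=3, D=6) → (A=10, B=1, C=5, D=8)
step 4: fire t5:  (A=10, B=1, C=5, D=8) → (A=13, B=0, C=7, D=10)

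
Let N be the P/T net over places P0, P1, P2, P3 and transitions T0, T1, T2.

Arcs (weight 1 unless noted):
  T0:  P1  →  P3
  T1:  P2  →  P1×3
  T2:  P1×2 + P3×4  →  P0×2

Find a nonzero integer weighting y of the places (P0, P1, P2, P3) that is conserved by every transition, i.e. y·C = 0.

Incidence matrix C (rows=places, cols=transitions):
       T0   T1   T2
   P0   0    0    2
   P1  -1    3   -2
   P2   0   -1    0
   P3   1    0   -4

Candidate y = [3, 1, 3, 1]; check y·C column-wise:
  col T0: 3·0 + 1·-1 + 3·0 + 1·1 = 0
  col T1: 3·0 + 1·3 + 3·-1 + 1·0 = 0
  col T2: 3·2 + 1·-2 + 3·0 + 1·-4 = 0

y = (P0:3, P1:1, P2:3, P3:1)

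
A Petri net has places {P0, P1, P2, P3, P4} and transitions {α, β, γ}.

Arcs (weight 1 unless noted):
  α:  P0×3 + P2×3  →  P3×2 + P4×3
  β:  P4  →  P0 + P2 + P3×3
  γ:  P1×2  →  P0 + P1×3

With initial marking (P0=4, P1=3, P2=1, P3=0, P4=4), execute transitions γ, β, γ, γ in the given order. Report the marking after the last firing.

step 1: fire γ:  (P0=4, P1=3, P2=1, P3=0, P4=4) → (P0=5, P1=4, P2=1, P3=0, P4=4)
step 2: fire β:  (P0=5, P1=4, P2=1, P3=0, P4=4) → (P0=6, P1=4, P2=2, P3=3, P4=3)
step 3: fire γ:  (P0=6, P1=4, P2=2, P3=3, P4=3) → (P0=7, P1=5, P2=2, P3=3, P4=3)
step 4: fire γ:  (P0=7, P1=5, P2=2, P3=3, P4=3) → (P0=8, P1=6, P2=2, P3=3, P4=3)

(P0=8, P1=6, P2=2, P3=3, P4=3)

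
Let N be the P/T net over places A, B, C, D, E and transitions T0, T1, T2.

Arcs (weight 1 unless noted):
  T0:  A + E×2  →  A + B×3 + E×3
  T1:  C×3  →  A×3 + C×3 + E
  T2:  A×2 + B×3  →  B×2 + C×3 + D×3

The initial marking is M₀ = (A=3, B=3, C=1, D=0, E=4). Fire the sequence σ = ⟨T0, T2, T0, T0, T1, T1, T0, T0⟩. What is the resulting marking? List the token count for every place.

step 1: fire T0:  (A=3, B=3, C=1, D=0, E=4) → (A=3, B=6, C=1, D=0, E=5)
step 2: fire T2:  (A=3, B=6, C=1, D=0, E=5) → (A=1, B=5, C=4, D=3, E=5)
step 3: fire T0:  (A=1, B=5, C=4, D=3, E=5) → (A=1, B=8, C=4, D=3, E=6)
step 4: fire T0:  (A=1, B=8, C=4, D=3, E=6) → (A=1, B=11, C=4, D=3, E=7)
step 5: fire T1:  (A=1, B=11, C=4, D=3, E=7) → (A=4, B=11, C=4, D=3, E=8)
step 6: fire T1:  (A=4, B=11, C=4, D=3, E=8) → (A=7, B=11, C=4, D=3, E=9)
step 7: fire T0:  (A=7, B=11, C=4, D=3, E=9) → (A=7, B=14, C=4, D=3, E=10)
step 8: fire T0:  (A=7, B=14, C=4, D=3, E=10) → (A=7, B=17, C=4, D=3, E=11)

(A=7, B=17, C=4, D=3, E=11)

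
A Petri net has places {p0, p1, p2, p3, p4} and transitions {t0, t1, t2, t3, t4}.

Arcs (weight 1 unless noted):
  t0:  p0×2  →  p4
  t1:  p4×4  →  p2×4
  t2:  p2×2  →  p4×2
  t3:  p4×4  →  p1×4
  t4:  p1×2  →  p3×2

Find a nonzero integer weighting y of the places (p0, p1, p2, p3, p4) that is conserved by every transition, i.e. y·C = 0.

Incidence matrix C (rows=places, cols=transitions):
       t0   t1   t2   t3   t4
   p0  -2    0    0    0    0
   p1   0    0    0    4   -2
   p2   0    4   -2    0    0
   p3   0    0    0    0    2
   p4   1   -4    2   -4    0

Candidate y = [1, 2, 2, 2, 2]; check y·C column-wise:
  col t0: 1·-2 + 2·0 + 2·0 + 2·0 + 2·1 = 0
  col t1: 1·0 + 2·0 + 2·4 + 2·0 + 2·-4 = 0
  col t2: 1·0 + 2·0 + 2·-2 + 2·0 + 2·2 = 0
  col t3: 1·0 + 2·4 + 2·0 + 2·0 + 2·-4 = 0
  col t4: 1·0 + 2·-2 + 2·0 + 2·2 + 2·0 = 0

y = (p0:1, p1:2, p2:2, p3:2, p4:2)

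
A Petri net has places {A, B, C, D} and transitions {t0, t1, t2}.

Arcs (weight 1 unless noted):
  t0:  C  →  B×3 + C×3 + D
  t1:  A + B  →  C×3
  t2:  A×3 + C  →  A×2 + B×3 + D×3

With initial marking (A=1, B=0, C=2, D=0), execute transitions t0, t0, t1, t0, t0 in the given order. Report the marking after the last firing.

(A=0, B=11, C=13, D=4)

step 1: fire t0:  (A=1, B=0, C=2, D=0) → (A=1, B=3, C=4, D=1)
step 2: fire t0:  (A=1, B=3, C=4, D=1) → (A=1, B=6, C=6, D=2)
step 3: fire t1:  (A=1, B=6, C=6, D=2) → (A=0, B=5, C=9, D=2)
step 4: fire t0:  (A=0, B=5, C=9, D=2) → (A=0, B=8, C=11, D=3)
step 5: fire t0:  (A=0, B=8, C=11, D=3) → (A=0, B=11, C=13, D=4)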